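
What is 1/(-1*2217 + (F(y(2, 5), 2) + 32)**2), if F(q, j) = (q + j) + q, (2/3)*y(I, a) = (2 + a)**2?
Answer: 1/30544 ≈ 3.2740e-5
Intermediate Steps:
y(I, a) = 3*(2 + a)**2/2
F(q, j) = j + 2*q (F(q, j) = (j + q) + q = j + 2*q)
1/(-1*2217 + (F(y(2, 5), 2) + 32)**2) = 1/(-1*2217 + ((2 + 2*(3*(2 + 5)**2/2)) + 32)**2) = 1/(-2217 + ((2 + 2*((3/2)*7**2)) + 32)**2) = 1/(-2217 + ((2 + 2*((3/2)*49)) + 32)**2) = 1/(-2217 + ((2 + 2*(147/2)) + 32)**2) = 1/(-2217 + ((2 + 147) + 32)**2) = 1/(-2217 + (149 + 32)**2) = 1/(-2217 + 181**2) = 1/(-2217 + 32761) = 1/30544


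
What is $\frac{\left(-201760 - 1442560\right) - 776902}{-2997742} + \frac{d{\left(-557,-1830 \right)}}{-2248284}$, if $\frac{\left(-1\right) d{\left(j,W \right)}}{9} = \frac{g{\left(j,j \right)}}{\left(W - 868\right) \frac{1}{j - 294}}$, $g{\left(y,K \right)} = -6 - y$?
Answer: $\frac{128942712744363}{159508017201896} \approx 0.80838$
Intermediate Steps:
$d{\left(j,W \right)} = - \frac{9 \left(-294 + j\right) \left(-6 - j\right)}{-868 + W}$ ($d{\left(j,W \right)} = - 9 \frac{-6 - j}{\left(W - 868\right) \frac{1}{j - 294}} = - 9 \frac{-6 - j}{\left(-868 + W\right) \frac{1}{-294 + j}} = - 9 \frac{-6 - j}{\frac{1}{-294 + j} \left(-868 + W\right)} = - 9 \left(-6 - j\right) \frac{-294 + j}{-868 + W} = - 9 \frac{\left(-294 + j\right) \left(-6 - j\right)}{-868 + W} = - \frac{9 \left(-294 + j\right) \left(-6 - j\right)}{-868 + W}$)
$\frac{\left(-201760 - 1442560\right) - 776902}{-2997742} + \frac{d{\left(-557,-1830 \right)}}{-2248284} = \frac{\left(-201760 - 1442560\right) - 776902}{-2997742} + \frac{9 \frac{1}{-868 - 1830} \left(-294 - 557\right) \left(6 - 557\right)}{-2248284} = \left(-1644320 - 776902\right) \left(- \frac{1}{2997742}\right) + 9 \frac{1}{-2698} \left(-851\right) \left(-551\right) \left(- \frac{1}{2248284}\right) = \left(-2421222\right) \left(- \frac{1}{2997742}\right) + 9 \left(- \frac{1}{2698}\right) \left(-851\right) \left(-551\right) \left(- \frac{1}{2248284}\right) = \frac{1210611}{1498871} - - \frac{74037}{106418776} = \frac{1210611}{1498871} + \frac{74037}{106418776} = \frac{128942712744363}{159508017201896}$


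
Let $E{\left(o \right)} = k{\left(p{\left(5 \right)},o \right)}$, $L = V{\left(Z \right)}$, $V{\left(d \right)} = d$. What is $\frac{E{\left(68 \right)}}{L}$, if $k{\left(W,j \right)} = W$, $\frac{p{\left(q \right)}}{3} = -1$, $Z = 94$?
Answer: $- \frac{3}{94} \approx -0.031915$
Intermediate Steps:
$L = 94$
$p{\left(q \right)} = -3$ ($p{\left(q \right)} = 3 \left(-1\right) = -3$)
$E{\left(o \right)} = -3$
$\frac{E{\left(68 \right)}}{L} = - \frac{3}{94}$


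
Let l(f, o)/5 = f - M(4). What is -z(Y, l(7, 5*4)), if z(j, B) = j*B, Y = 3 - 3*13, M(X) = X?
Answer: 540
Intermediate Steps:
l(f, o) = -20 + 5*f (l(f, o) = 5*(f - 1*4) = 5*(f - 4) = 5*(-4 + f) = -20 + 5*f)
Y = -36 (Y = 3 - 39 = -36)
z(j, B) = B*j
-z(Y, l(7, 5*4)) = -(-20 + 5*7)*(-36) = -(-20 + 35)*(-36) = -15*(-36) = -1*(-540) = 540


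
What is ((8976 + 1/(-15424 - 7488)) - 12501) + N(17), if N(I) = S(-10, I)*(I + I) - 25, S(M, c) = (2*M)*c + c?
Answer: -332957185/22912 ≈ -14532.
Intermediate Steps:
S(M, c) = c + 2*M*c (S(M, c) = 2*M*c + c = c + 2*M*c)
N(I) = -25 - 38*I**2 (N(I) = (I*(1 + 2*(-10)))*(I + I) - 25 = (I*(1 - 20))*(2*I) - 25 = (I*(-19))*(2*I) - 25 = (-19*I)*(2*I) - 25 = -38*I**2 - 25 = -25 - 38*I**2)
((8976 + 1/(-15424 - 7488)) - 12501) + N(17) = ((8976 + 1/(-15424 - 7488)) - 12501) + (-25 - 38*17**2) = ((8976 + 1/(-22912)) - 12501) + (-25 - 38*289) = ((8976 - 1/22912) - 12501) + (-25 - 10982) = (205658111/22912 - 12501) - 11007 = -80764801/22912 - 11007 = -332957185/22912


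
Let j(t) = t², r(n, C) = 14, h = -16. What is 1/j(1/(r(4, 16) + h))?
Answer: 4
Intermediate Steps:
1/j(1/(r(4, 16) + h)) = 1/((1/(14 - 16))²) = 1/((1/(-2))²) = 1/((-½)²) = 1/(¼) = 4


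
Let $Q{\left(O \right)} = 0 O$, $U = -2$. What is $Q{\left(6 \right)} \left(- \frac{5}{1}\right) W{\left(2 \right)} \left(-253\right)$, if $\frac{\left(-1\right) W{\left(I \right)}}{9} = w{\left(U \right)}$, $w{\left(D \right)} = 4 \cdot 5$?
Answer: $0$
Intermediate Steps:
$w{\left(D \right)} = 20$
$W{\left(I \right)} = -180$ ($W{\left(I \right)} = \left(-9\right) 20 = -180$)
$Q{\left(O \right)} = 0$
$Q{\left(6 \right)} \left(- \frac{5}{1}\right) W{\left(2 \right)} \left(-253\right) = 0 \left(- \frac{5}{1}\right) \left(-180\right) \left(-253\right) = 0 \left(\left(-5\right) 1\right) \left(-180\right) \left(-253\right) = 0 \left(-5\right) \left(-180\right) \left(-253\right) = 0 \left(-180\right) \left(-253\right) = 0 \left(-253\right) = 0$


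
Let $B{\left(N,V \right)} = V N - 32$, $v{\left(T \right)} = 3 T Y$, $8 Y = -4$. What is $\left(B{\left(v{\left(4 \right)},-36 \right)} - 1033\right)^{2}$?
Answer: $720801$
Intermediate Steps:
$Y = - \frac{1}{2}$ ($Y = \frac{1}{8} \left(-4\right) = - \frac{1}{2} \approx -0.5$)
$v{\left(T \right)} = - \frac{3 T}{2}$ ($v{\left(T \right)} = 3 T \left(- \frac{1}{2}\right) = - \frac{3 T}{2}$)
$B{\left(N,V \right)} = -32 + N V$ ($B{\left(N,V \right)} = N V - 32 = -32 + N V$)
$\left(B{\left(v{\left(4 \right)},-36 \right)} - 1033\right)^{2} = \left(\left(-32 + \left(- \frac{3}{2}\right) 4 \left(-36\right)\right) - 1033\right)^{2} = \left(\left(-32 - -216\right) - 1033\right)^{2} = \left(\left(-32 + 216\right) - 1033\right)^{2} = \left(184 - 1033\right)^{2} = \left(-849\right)^{2} = 720801$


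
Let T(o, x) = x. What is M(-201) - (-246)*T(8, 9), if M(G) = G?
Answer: 2013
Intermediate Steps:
M(-201) - (-246)*T(8, 9) = -201 - (-246)*9 = -201 - 1*(-2214) = -201 + 2214 = 2013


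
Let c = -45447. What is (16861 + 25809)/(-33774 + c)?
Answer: -42670/79221 ≈ -0.53862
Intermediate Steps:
(16861 + 25809)/(-33774 + c) = (16861 + 25809)/(-33774 - 45447) = 42670/(-79221) = 42670*(-1/79221) = -42670/79221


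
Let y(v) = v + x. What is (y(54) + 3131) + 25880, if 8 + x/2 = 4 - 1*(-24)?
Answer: 29105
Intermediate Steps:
x = 40 (x = -16 + 2*(4 - 1*(-24)) = -16 + 2*(4 + 24) = -16 + 2*28 = -16 + 56 = 40)
y(v) = 40 + v (y(v) = v + 40 = 40 + v)
(y(54) + 3131) + 25880 = ((40 + 54) + 3131) + 25880 = (94 + 3131) + 25880 = 3225 + 25880 = 29105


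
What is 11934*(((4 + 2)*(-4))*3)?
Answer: -859248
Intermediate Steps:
11934*(((4 + 2)*(-4))*3) = 11934*((6*(-4))*3) = 11934*(-24*3) = 11934*(-72) = -859248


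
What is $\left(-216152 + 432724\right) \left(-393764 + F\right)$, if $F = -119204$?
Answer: $-111094505696$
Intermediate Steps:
$\left(-216152 + 432724\right) \left(-393764 + F\right) = \left(-216152 + 432724\right) \left(-393764 - 119204\right) = 216572 \left(-512968\right) = -111094505696$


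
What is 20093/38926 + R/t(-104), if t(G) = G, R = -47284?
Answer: 115166666/253019 ≈ 455.17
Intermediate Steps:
20093/38926 + R/t(-104) = 20093/38926 - 47284/(-104) = 20093*(1/38926) - 47284*(-1/104) = 20093/38926 + 11821/26 = 115166666/253019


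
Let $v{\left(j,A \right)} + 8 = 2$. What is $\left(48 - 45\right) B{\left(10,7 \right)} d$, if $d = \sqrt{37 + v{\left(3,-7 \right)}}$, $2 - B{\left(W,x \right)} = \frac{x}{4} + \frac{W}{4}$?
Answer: $- \frac{27 \sqrt{31}}{4} \approx -37.582$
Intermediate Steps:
$v{\left(j,A \right)} = -6$ ($v{\left(j,A \right)} = -8 + 2 = -6$)
$B{\left(W,x \right)} = 2 - \frac{W}{4} - \frac{x}{4}$ ($B{\left(W,x \right)} = 2 - \left(\frac{x}{4} + \frac{W}{4}\right) = 2 - \left(\frac{W}{4} + \frac{x}{4}\right) = 2 - \frac{W}{4} - \frac{x}{4}$)
$d = \sqrt{31}$ ($d = \sqrt{37 - 6} = \sqrt{31} \approx 5.5678$)
$\left(48 - 45\right) B{\left(10,7 \right)} d = \left(48 - 45\right) \left(2 - \frac{5}{2} - \frac{7}{4}\right) \sqrt{31} = 3 \left(2 - \frac{5}{2} - \frac{7}{4}\right) \sqrt{31} = 3 \left(- \frac{9}{4}\right) \sqrt{31} = - \frac{27 \sqrt{31}}{4}$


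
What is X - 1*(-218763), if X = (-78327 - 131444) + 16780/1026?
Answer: 4621286/513 ≈ 9008.4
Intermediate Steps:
X = -107604133/513 (X = -209771 + 16780*(1/1026) = -209771 + 8390/513 = -107604133/513 ≈ -2.0975e+5)
X - 1*(-218763) = -107604133/513 - 1*(-218763) = -107604133/513 + 218763 = 4621286/513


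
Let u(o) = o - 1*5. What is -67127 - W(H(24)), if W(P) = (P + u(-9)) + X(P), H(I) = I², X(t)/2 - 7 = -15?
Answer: -67673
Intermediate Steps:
u(o) = -5 + o (u(o) = o - 5 = -5 + o)
X(t) = -16 (X(t) = 14 + 2*(-15) = 14 - 30 = -16)
W(P) = -30 + P (W(P) = (P + (-5 - 9)) - 16 = (P - 14) - 16 = (-14 + P) - 16 = -30 + P)
-67127 - W(H(24)) = -67127 - (-30 + 24²) = -67127 - (-30 + 576) = -67127 - 1*546 = -67127 - 546 = -67673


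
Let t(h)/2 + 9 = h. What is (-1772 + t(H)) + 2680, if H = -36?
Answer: 818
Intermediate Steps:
t(h) = -18 + 2*h
(-1772 + t(H)) + 2680 = (-1772 + (-18 + 2*(-36))) + 2680 = (-1772 + (-18 - 72)) + 2680 = (-1772 - 90) + 2680 = -1862 + 2680 = 818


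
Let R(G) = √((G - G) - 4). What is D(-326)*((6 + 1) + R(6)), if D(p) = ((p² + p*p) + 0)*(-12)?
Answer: -17854368 - 5101248*I ≈ -1.7854e+7 - 5.1012e+6*I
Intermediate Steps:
R(G) = 2*I (R(G) = √(0 - 4) = √(-4) = 2*I)
D(p) = -24*p² (D(p) = ((p² + p²) + 0)*(-12) = (2*p² + 0)*(-12) = (2*p²)*(-12) = -24*p²)
D(-326)*((6 + 1) + R(6)) = (-24*(-326)²)*((6 + 1) + 2*I) = (-24*106276)*(7 + 2*I) = -2550624*(7 + 2*I) = -17854368 - 5101248*I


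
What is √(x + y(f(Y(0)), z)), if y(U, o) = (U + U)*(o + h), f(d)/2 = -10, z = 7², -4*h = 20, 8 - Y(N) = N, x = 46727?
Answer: √44967 ≈ 212.05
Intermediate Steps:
Y(N) = 8 - N
h = -5 (h = -¼*20 = -5)
z = 49
f(d) = -20 (f(d) = 2*(-10) = -20)
y(U, o) = 2*U*(-5 + o) (y(U, o) = (U + U)*(o - 5) = (2*U)*(-5 + o) = 2*U*(-5 + o))
√(x + y(f(Y(0)), z)) = √(46727 + 2*(-20)*(-5 + 49)) = √(46727 + 2*(-20)*44) = √(46727 - 1760) = √44967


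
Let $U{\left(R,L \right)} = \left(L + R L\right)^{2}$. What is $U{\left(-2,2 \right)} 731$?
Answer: $2924$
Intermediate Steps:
$U{\left(R,L \right)} = \left(L + L R\right)^{2}$
$U{\left(-2,2 \right)} 731 = 2^{2} \left(1 - 2\right)^{2} \cdot 731 = 4 \left(-1\right)^{2} \cdot 731 = 4 \cdot 1 \cdot 731 = 4 \cdot 731 = 2924$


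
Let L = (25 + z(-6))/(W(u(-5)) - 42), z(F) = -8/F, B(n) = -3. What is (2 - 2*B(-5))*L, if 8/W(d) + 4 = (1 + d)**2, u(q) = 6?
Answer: -4740/941 ≈ -5.0372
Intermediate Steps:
W(d) = 8/(-4 + (1 + d)**2)
L = -1185/1882 (L = (25 - 8/(-6))/(8/(-4 + (1 + 6)**2) - 42) = (25 - 8*(-1/6))/(8/(-4 + 7**2) - 42) = (25 + 4/3)/(8/(-4 + 49) - 42) = 79/(3*(8/45 - 42)) = 79/(3*(-1882/45)) = (79/3)*(-45/1882) = -1185/1882 ≈ -0.62965)
(2 - 2*B(-5))*L = (2 - 2*(-3))*(-1185/1882) = (2 + 6)*(-1185/1882) = 8*(-1185/1882) = -4740/941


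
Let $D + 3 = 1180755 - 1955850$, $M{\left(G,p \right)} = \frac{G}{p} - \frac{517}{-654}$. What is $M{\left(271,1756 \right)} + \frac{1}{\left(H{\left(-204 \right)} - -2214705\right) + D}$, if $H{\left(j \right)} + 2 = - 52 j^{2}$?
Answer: $\frac{393032223649}{415974676524} \approx 0.94485$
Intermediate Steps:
$H{\left(j \right)} = -2 - 52 j^{2}$
$M{\left(G,p \right)} = \frac{517}{654} + \frac{G}{p}$ ($M{\left(G,p \right)} = \frac{G}{p} - - \frac{517}{654} = \frac{G}{p} + \frac{517}{654} = \frac{517}{654} + \frac{G}{p}$)
$D = -775098$ ($D = -3 + \left(1180755 - 1955850\right) = -3 - 775095 = -775098$)
$M{\left(271,1756 \right)} + \frac{1}{\left(H{\left(-204 \right)} - -2214705\right) + D} = \left(\frac{517}{654} + \frac{271}{1756}\right) + \frac{1}{\left(\left(-2 - 52 \left(-204\right)^{2}\right) - -2214705\right) - 775098} = \left(\frac{517}{654} + 271 \cdot \frac{1}{1756}\right) + \frac{1}{\left(\left(-2 - 2164032\right) + 2214705\right) - 775098} = \left(\frac{517}{654} + \frac{271}{1756}\right) + \frac{1}{\left(\left(-2 - 2164032\right) + 2214705\right) - 775098} = \frac{542543}{574212} + \frac{1}{\left(-2164034 + 2214705\right) - 775098} = \frac{542543}{574212} + \frac{1}{50671 - 775098} = \frac{542543}{574212} + \frac{1}{-724427} = \frac{542543}{574212} - \frac{1}{724427} = \frac{393032223649}{415974676524}$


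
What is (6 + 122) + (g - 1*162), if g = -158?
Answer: -192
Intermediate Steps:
(6 + 122) + (g - 1*162) = (6 + 122) + (-158 - 1*162) = 128 + (-158 - 162) = 128 - 320 = -192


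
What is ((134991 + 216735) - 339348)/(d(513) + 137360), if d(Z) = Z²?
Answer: 12378/400529 ≈ 0.030904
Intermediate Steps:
((134991 + 216735) - 339348)/(d(513) + 137360) = ((134991 + 216735) - 339348)/(513² + 137360) = (351726 - 339348)/(263169 + 137360) = 12378/400529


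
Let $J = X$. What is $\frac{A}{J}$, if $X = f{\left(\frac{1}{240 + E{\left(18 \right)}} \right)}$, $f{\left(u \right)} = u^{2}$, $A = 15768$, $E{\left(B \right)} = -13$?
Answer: $812509272$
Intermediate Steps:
$X = \frac{1}{51529}$ ($X = \left(\frac{1}{240 - 13}\right)^{2} = \left(\frac{1}{227}\right)^{2} = \frac{1}{51529} \approx 1.9407 \cdot 10^{-5}$)
$J = \frac{1}{51529} \approx 1.9407 \cdot 10^{-5}$
$\frac{A}{J} = 15768 \frac{1}{\frac{1}{51529}} = 15768 \cdot 51529 = 812509272$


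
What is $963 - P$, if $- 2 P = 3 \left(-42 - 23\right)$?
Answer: $\frac{1731}{2} \approx 865.5$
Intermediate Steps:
$P = \frac{195}{2}$ ($P = - \frac{3 \left(-42 - 23\right)}{2} = - \frac{3 \left(-65\right)}{2} = \left(- \frac{1}{2}\right) \left(-195\right) = \frac{195}{2} \approx 97.5$)
$963 - P = 963 - \frac{195}{2} = \frac{1731}{2}$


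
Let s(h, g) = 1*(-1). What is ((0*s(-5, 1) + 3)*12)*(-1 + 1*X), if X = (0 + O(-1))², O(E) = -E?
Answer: 0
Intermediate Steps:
s(h, g) = -1
X = 1 (X = (0 - 1*(-1))² = (0 + 1)² = 1² = 1)
((0*s(-5, 1) + 3)*12)*(-1 + 1*X) = ((0*(-1) + 3)*12)*(-1 + 1*1) = ((0 + 3)*12)*(-1 + 1) = (3*12)*0 = 36*0 = 0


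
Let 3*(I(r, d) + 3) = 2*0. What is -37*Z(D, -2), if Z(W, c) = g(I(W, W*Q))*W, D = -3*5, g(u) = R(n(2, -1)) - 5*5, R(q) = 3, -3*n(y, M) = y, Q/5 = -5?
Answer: -12210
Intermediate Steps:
Q = -25 (Q = 5*(-5) = -25)
n(y, M) = -y/3
I(r, d) = -3 (I(r, d) = -3 + (2*0)/3 = -3 + (⅓)*0 = -3 + 0 = -3)
g(u) = -22 (g(u) = 3 - 5*5 = 3 - 25 = -22)
D = -15
Z(W, c) = -22*W
-37*Z(D, -2) = -(-814)*(-15) = -37*330 = -12210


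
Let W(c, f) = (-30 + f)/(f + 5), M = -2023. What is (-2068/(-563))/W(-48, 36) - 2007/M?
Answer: 89152885/3416847 ≈ 26.092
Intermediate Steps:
W(c, f) = (-30 + f)/(5 + f)
(-2068/(-563))/W(-48, 36) - 2007/M = (-2068/(-563))/(((-30 + 36)/(5 + 36))) - 2007/(-2023) = (-2068*(-1/563))/((6/41)) - 2007*(-1/2023) = 2068/(563*(((1/41)*6))) + 2007/2023 = 2068/(563*(6/41)) + 2007/2023 = (2068/563)*(41/6) + 2007/2023 = 42394/1689 + 2007/2023 = 89152885/3416847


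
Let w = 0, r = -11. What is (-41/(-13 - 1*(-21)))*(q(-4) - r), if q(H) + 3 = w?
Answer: -41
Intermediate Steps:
q(H) = -3 (q(H) = -3 + 0 = -3)
(-41/(-13 - 1*(-21)))*(q(-4) - r) = (-41/(-13 - 1*(-21)))*(-3 - 1*(-11)) = (-41/(-13 + 21))*(-3 + 11) = (-41/8)*8 = ((⅛)*(-41))*8 = -41/8*8 = -41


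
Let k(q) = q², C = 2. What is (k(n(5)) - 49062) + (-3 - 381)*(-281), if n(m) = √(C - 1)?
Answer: 58843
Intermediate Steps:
n(m) = 1 (n(m) = √(2 - 1) = √1 = 1)
(k(n(5)) - 49062) + (-3 - 381)*(-281) = (1² - 49062) + (-3 - 381)*(-281) = (1 - 49062) - 384*(-281) = -49061 + 107904 = 58843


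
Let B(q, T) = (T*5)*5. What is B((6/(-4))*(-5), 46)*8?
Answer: 9200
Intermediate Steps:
B(q, T) = 25*T (B(q, T) = (5*T)*5 = 25*T)
B((6/(-4))*(-5), 46)*8 = (25*46)*8 = 1150*8 = 9200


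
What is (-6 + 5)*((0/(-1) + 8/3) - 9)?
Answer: 19/3 ≈ 6.3333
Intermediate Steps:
(-6 + 5)*((0/(-1) + 8/3) - 9) = -((0*(-1) + 8*(⅓)) - 9) = -((0 + 8/3) - 9) = -(8/3 - 9) = -1*(-19/3) = 19/3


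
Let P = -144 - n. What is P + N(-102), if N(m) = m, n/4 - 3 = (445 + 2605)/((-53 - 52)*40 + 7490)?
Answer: -86102/329 ≈ -261.71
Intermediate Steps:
n = 5168/329 (n = 12 + 4*((445 + 2605)/((-53 - 52)*40 + 7490)) = 12 + 4*(3050/(-105*40 + 7490)) = 12 + 4*(3050/(-4200 + 7490)) = 12 + 4*(3050/3290) = 12 + 4*(3050*(1/3290)) = 12 + 4*(305/329) = 12 + 1220/329 = 5168/329 ≈ 15.708)
P = -52544/329 (P = -144 - 1*5168/329 = -144 - 5168/329 = -52544/329 ≈ -159.71)
P + N(-102) = -52544/329 - 102 = -86102/329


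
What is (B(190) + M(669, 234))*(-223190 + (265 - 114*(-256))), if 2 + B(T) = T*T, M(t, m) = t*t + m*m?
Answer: -104313060515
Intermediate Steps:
M(t, m) = m**2 + t**2 (M(t, m) = t**2 + m**2 = m**2 + t**2)
B(T) = -2 + T**2 (B(T) = -2 + T*T = -2 + T**2)
(B(190) + M(669, 234))*(-223190 + (265 - 114*(-256))) = ((-2 + 190**2) + (234**2 + 669**2))*(-223190 + (265 - 114*(-256))) = ((-2 + 36100) + (54756 + 447561))*(-223190 + (265 + 29184)) = (36098 + 502317)*(-223190 + 29449) = 538415*(-193741) = -104313060515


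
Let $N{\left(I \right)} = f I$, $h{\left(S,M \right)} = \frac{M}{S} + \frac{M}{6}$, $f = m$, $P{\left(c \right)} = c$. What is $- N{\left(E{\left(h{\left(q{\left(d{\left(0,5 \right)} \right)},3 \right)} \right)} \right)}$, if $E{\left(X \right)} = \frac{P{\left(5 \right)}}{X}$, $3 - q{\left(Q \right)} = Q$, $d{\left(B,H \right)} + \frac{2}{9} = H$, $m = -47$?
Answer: $- \frac{3760}{19} \approx -197.89$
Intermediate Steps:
$f = -47$
$d{\left(B,H \right)} = - \frac{2}{9} + H$
$q{\left(Q \right)} = 3 - Q$
$h{\left(S,M \right)} = \frac{M}{6} + \frac{M}{S}$ ($h{\left(S,M \right)} = \frac{M}{S} + M \frac{1}{6} = \frac{M}{S} + \frac{M}{6} = \frac{M}{6} + \frac{M}{S}$)
$E{\left(X \right)} = \frac{5}{X}$
$N{\left(I \right)} = - 47 I$
$- N{\left(E{\left(h{\left(q{\left(d{\left(0,5 \right)} \right)},3 \right)} \right)} \right)} = - \left(-47\right) \frac{5}{\frac{1}{6} \cdot 3 + \frac{3}{3 - \left(- \frac{2}{9} + 5\right)}} = - \left(-47\right) \frac{5}{\frac{1}{2} + \frac{3}{3 - \frac{43}{9}}} = - \left(-47\right) \frac{5}{\frac{1}{2} + \frac{3}{- \frac{16}{9}}} = - \left(-47\right) \frac{5}{\frac{1}{2} + 3 \left(- \frac{9}{16}\right)} = - \left(-47\right) \frac{5}{\frac{1}{2} - \frac{27}{16}} = - \left(-47\right) \frac{5}{- \frac{19}{16}} = - \left(-47\right) 5 \left(- \frac{16}{19}\right) = - \frac{\left(-47\right) \left(-80\right)}{19} = \left(-1\right) \frac{3760}{19} = - \frac{3760}{19}$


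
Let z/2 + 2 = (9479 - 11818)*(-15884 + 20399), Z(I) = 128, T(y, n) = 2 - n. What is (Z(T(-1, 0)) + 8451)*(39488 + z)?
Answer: -180859784194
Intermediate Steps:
z = -21121174 (z = -4 + 2*((9479 - 11818)*(-15884 + 20399)) = -4 + 2*(-2339*4515) = -4 + 2*(-10560585) = -4 - 21121170 = -21121174)
(Z(T(-1, 0)) + 8451)*(39488 + z) = (128 + 8451)*(39488 - 21121174) = 8579*(-21081686) = -180859784194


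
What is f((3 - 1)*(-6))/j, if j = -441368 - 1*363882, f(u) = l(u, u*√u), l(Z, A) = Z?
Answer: 6/402625 ≈ 1.4902e-5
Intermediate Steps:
f(u) = u
j = -805250 (j = -441368 - 363882 = -805250)
f((3 - 1)*(-6))/j = ((3 - 1)*(-6))/(-805250) = (2*(-6))*(-1/805250) = -12*(-1/805250) = 6/402625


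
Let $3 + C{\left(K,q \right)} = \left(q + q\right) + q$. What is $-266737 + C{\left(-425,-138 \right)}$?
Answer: $-267154$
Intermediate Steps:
$C{\left(K,q \right)} = -3 + 3 q$ ($C{\left(K,q \right)} = -3 + \left(\left(q + q\right) + q\right) = -3 + \left(2 q + q\right) = -3 + 3 q$)
$-266737 + C{\left(-425,-138 \right)} = -266737 + \left(-3 + 3 \left(-138\right)\right) = -266737 - 417 = -267154$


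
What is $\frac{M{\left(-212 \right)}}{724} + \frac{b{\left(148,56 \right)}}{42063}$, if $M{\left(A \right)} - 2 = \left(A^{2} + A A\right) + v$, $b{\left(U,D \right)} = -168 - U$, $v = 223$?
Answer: $\frac{3790194335}{30453612} \approx 124.46$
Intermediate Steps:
$M{\left(A \right)} = 225 + 2 A^{2}$ ($M{\left(A \right)} = 2 + \left(\left(A^{2} + A A\right) + 223\right) = 2 + \left(\left(A^{2} + A^{2}\right) + 223\right) = 2 + \left(2 A^{2} + 223\right) = 2 + \left(223 + 2 A^{2}\right) = 225 + 2 A^{2}$)
$\frac{M{\left(-212 \right)}}{724} + \frac{b{\left(148,56 \right)}}{42063} = \frac{225 + 2 \left(-212\right)^{2}}{724} + \frac{-168 - 148}{42063} = \left(225 + 2 \cdot 44944\right) \frac{1}{724} + \left(-168 - 148\right) \frac{1}{42063} = \left(225 + 89888\right) \frac{1}{724} - \frac{316}{42063} = 90113 \cdot \frac{1}{724} - \frac{316}{42063} = \frac{90113}{724} - \frac{316}{42063} = \frac{3790194335}{30453612}$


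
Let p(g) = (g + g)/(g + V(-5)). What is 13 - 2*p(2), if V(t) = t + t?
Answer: 14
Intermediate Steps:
V(t) = 2*t
p(g) = 2*g/(-10 + g) (p(g) = (g + g)/(g + 2*(-5)) = (2*g)/(g - 10) = (2*g)/(-10 + g) = 2*g/(-10 + g))
13 - 2*p(2) = 13 - 4*2/(-10 + 2) = 13 - 4*2/(-8) = 13 - 4*2*(-1)/8 = 13 - 2*(-½) = 13 + 1 = 14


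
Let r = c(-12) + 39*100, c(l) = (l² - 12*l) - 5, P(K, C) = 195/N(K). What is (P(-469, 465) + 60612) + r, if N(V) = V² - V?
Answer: 2856552409/44086 ≈ 64795.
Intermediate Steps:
P(K, C) = 195/(K*(-1 + K)) (P(K, C) = 195/((K*(-1 + K))) = 195*(1/(K*(-1 + K))) = 195/(K*(-1 + K)))
c(l) = -5 + l² - 12*l
r = 4183 (r = (-5 + (-12)² - 12*(-12)) + 39*100 = (-5 + 144 + 144) + 3900 = 283 + 3900 = 4183)
(P(-469, 465) + 60612) + r = (195/(-469*(-1 - 469)) + 60612) + 4183 = (195*(-1/469)/(-470) + 60612) + 4183 = (195*(-1/469)*(-1/470) + 60612) + 4183 = (39/44086 + 60612) + 4183 = 2672140671/44086 + 4183 = 2856552409/44086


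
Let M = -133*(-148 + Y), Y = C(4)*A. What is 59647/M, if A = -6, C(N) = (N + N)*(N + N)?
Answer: 8521/10108 ≈ 0.84300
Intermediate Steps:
C(N) = 4*N² (C(N) = (2*N)*(2*N) = 4*N²)
Y = -384 (Y = (4*4²)*(-6) = (4*16)*(-6) = 64*(-6) = -384)
M = 70756 (M = -133*(-148 - 384) = -133*(-532) = 70756)
59647/M = 59647/70756 = 59647*(1/70756) = 8521/10108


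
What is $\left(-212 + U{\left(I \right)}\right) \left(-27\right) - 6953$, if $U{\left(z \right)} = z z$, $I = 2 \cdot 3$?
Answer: $-2201$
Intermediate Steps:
$I = 6$
$U{\left(z \right)} = z^{2}$
$\left(-212 + U{\left(I \right)}\right) \left(-27\right) - 6953 = \left(-212 + 6^{2}\right) \left(-27\right) - 6953 = \left(-212 + 36\right) \left(-27\right) - 6953 = \left(-176\right) \left(-27\right) - 6953 = 4752 - 6953 = -2201$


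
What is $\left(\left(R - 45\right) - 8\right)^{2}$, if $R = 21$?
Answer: $1024$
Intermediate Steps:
$\left(\left(R - 45\right) - 8\right)^{2} = \left(\left(21 - 45\right) - 8\right)^{2} = \left(-24 - 8\right)^{2} = \left(-32\right)^{2} = 1024$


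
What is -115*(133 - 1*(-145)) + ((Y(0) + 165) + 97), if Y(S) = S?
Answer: -31708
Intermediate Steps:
-115*(133 - 1*(-145)) + ((Y(0) + 165) + 97) = -115*(133 - 1*(-145)) + ((0 + 165) + 97) = -115*(133 + 145) + (165 + 97) = -115*278 + 262 = -31970 + 262 = -31708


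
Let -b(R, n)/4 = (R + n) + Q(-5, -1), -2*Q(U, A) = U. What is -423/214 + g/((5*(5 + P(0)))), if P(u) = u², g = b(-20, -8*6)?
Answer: 45493/5350 ≈ 8.5034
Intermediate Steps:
Q(U, A) = -U/2
b(R, n) = -10 - 4*R - 4*n (b(R, n) = -4*((R + n) - ½*(-5)) = -4*((R + n) + 5/2) = -4*(5/2 + R + n) = -10 - 4*R - 4*n)
g = 262 (g = -10 - 4*(-20) - (-32)*6 = -10 + 80 - 4*(-48) = -10 + 80 + 192 = 262)
-423/214 + g/((5*(5 + P(0)))) = -423/214 + 262/((5*(5 + 0²))) = -423*1/214 + 262/((5*(5 + 0))) = -423/214 + 262/((5*5)) = -423/214 + 262/25 = 45493/5350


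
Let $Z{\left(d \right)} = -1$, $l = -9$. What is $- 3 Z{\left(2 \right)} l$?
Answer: $-27$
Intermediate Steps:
$- 3 Z{\left(2 \right)} l = \left(-3\right) \left(-1\right) \left(-9\right) = 3 \left(-9\right) = -27$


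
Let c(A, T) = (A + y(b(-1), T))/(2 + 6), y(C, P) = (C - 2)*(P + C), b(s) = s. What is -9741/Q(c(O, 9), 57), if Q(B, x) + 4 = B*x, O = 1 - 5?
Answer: 19482/407 ≈ 47.867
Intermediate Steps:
y(C, P) = (-2 + C)*(C + P)
O = -4
c(A, T) = 3/8 - 3*T/8 + A/8 (c(A, T) = (A + ((-1)**2 - 2*(-1) - 2*T - T))/(2 + 6) = (A + (1 + 2 - 2*T - T))/8 = (A + (3 - 3*T))*(1/8) = (3 + A - 3*T)*(1/8) = 3/8 - 3*T/8 + A/8)
Q(B, x) = -4 + B*x
-9741/Q(c(O, 9), 57) = -9741/(-4 + (3/8 - 3/8*9 + (1/8)*(-4))*57) = -9741/(-4 + (3/8 - 27/8 - 1/2)*57) = -9741/(-4 - 7/2*57) = -9741/(-4 - 399/2) = -9741/(-407/2) = -9741*(-2/407) = 19482/407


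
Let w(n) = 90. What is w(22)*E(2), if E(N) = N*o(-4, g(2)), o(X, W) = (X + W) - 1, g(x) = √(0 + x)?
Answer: -900 + 180*√2 ≈ -645.44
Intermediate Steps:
g(x) = √x
o(X, W) = -1 + W + X (o(X, W) = (W + X) - 1 = -1 + W + X)
E(N) = N*(-5 + √2) (E(N) = N*(-1 + √2 - 4) = N*(-5 + √2))
w(22)*E(2) = 90*(2*(-5 + √2)) = 90*(-10 + 2*√2) = -900 + 180*√2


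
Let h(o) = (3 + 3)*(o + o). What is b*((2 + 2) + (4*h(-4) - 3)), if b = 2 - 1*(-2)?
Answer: -764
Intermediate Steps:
h(o) = 12*o (h(o) = 6*(2*o) = 12*o)
b = 4 (b = 2 + 2 = 4)
b*((2 + 2) + (4*h(-4) - 3)) = 4*((2 + 2) + (4*(12*(-4)) - 3)) = 4*(4 + (4*(-48) - 3)) = 4*(4 + (-192 - 3)) = 4*(4 - 195) = 4*(-191) = -764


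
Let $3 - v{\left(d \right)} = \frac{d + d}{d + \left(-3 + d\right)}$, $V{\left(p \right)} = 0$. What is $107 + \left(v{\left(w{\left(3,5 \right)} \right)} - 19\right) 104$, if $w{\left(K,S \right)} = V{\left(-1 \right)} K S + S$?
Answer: $- \frac{11939}{7} \approx -1705.6$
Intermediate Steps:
$w{\left(K,S \right)} = S$ ($w{\left(K,S \right)} = 0 K S + S = 0 S + S = 0 + S = S$)
$v{\left(d \right)} = 3 - \frac{2 d}{-3 + 2 d}$ ($v{\left(d \right)} = 3 - \frac{d + d}{d + \left(-3 + d\right)} = 3 - \frac{2 d}{-3 + 2 d}$)
$107 + \left(v{\left(w{\left(3,5 \right)} \right)} - 19\right) 104 = 107 + \left(\frac{-9 + 4 \cdot 5}{-3 + 2 \cdot 5} - 19\right) 104 = 107 + \left(\frac{-9 + 20}{-3 + 10} - 19\right) 104 = 107 + \left(\frac{1}{7} \cdot 11 - 19\right) 104 = 107 + \left(\frac{11}{7} - 19\right) 104 = 107 - \frac{12688}{7} = - \frac{11939}{7}$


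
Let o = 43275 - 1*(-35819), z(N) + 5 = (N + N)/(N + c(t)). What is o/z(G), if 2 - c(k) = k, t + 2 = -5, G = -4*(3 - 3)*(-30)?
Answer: -79094/5 ≈ -15819.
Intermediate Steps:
G = 0 (G = -4*0*(-30) = 0*(-30) = 0)
t = -7 (t = -2 - 5 = -7)
c(k) = 2 - k
z(N) = -5 + 2*N/(9 + N) (z(N) = -5 + (N + N)/(N + (2 - 1*(-7))) = -5 + (2*N)/(N + (2 + 7)) = -5 + (2*N)/(N + 9) = -5 + (2*N)/(9 + N) = -5 + 2*N/(9 + N))
o = 79094 (o = 43275 + 35819 = 79094)
o/z(G) = 79094/((3*(-15 - 1*0)/(9 + 0))) = 79094/((3*(-15 + 0)/9)) = 79094/((3*(⅑)*(-15))) = 79094/(-5) = 79094*(-⅕) = -79094/5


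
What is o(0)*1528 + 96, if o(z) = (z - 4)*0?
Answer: 96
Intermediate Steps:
o(z) = 0 (o(z) = (-4 + z)*0 = 0)
o(0)*1528 + 96 = 0*1528 + 96 = 0 + 96 = 96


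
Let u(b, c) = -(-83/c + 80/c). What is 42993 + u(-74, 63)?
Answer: 902854/21 ≈ 42993.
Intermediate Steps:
u(b, c) = 3/c (u(b, c) = -(-3)/c = 3/c)
42993 + u(-74, 63) = 42993 + 3/63 = 42993 + 3*(1/63) = 42993 + 1/21 = 902854/21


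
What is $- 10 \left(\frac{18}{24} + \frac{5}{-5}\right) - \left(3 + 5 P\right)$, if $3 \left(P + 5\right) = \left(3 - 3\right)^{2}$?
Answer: $\frac{49}{2} \approx 24.5$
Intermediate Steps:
$P = -5$ ($P = -5 + \frac{\left(3 - 3\right)^{2}}{3} = -5 + \frac{0^{2}}{3} = -5 + \frac{1}{3} \cdot 0 = -5 + 0 = -5$)
$- 10 \left(\frac{18}{24} + \frac{5}{-5}\right) - \left(3 + 5 P\right) = - 10 \left(\frac{18}{24} + \frac{5}{-5}\right) - -22 = - 10 \left(18 \cdot \frac{1}{24} + 5 \left(- \frac{1}{5}\right)\right) + \left(-3 + 25\right) = - 10 \left(\frac{3}{4} - 1\right) + 22 = \left(-10\right) \left(- \frac{1}{4}\right) + 22 = \frac{5}{2} + 22 = \frac{49}{2}$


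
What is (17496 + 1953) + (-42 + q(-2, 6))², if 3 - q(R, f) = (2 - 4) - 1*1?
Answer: 20745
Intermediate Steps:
q(R, f) = 6 (q(R, f) = 3 - ((2 - 4) - 1*1) = 3 - (-2 - 1) = 3 - 1*(-3) = 3 + 3 = 6)
(17496 + 1953) + (-42 + q(-2, 6))² = (17496 + 1953) + (-42 + 6)² = 19449 + (-36)² = 19449 + 1296 = 20745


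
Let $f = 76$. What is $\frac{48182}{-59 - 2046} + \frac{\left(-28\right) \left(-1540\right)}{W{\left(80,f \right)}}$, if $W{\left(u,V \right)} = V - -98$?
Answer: $\frac{41191966}{183135} \approx 224.93$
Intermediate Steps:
$W{\left(u,V \right)} = 98 + V$ ($W{\left(u,V \right)} = V + 98 = 98 + V$)
$\frac{48182}{-59 - 2046} + \frac{\left(-28\right) \left(-1540\right)}{W{\left(80,f \right)}} = \frac{48182}{-59 - 2046} + \frac{\left(-28\right) \left(-1540\right)}{98 + 76} = \frac{48182}{-59 - 2046} + \frac{43120}{174} = \frac{48182}{-2105} + 43120 \cdot \frac{1}{174} = 48182 \left(- \frac{1}{2105}\right) + \frac{21560}{87} = - \frac{48182}{2105} + \frac{21560}{87} = \frac{41191966}{183135}$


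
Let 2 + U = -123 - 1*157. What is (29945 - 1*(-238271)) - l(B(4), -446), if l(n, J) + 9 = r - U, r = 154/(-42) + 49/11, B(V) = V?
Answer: 8842093/33 ≈ 2.6794e+5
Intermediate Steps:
U = -282 (U = -2 + (-123 - 1*157) = -2 + (-123 - 157) = -2 - 280 = -282)
r = 26/33 (r = 154*(-1/42) + 49*(1/11) = -11/3 + 49/11 = 26/33 ≈ 0.78788)
l(n, J) = 9035/33 (l(n, J) = -9 + (26/33 - 1*(-282)) = -9 + (26/33 + 282) = -9 + 9332/33 = 9035/33)
(29945 - 1*(-238271)) - l(B(4), -446) = (29945 - 1*(-238271)) - 1*9035/33 = (29945 + 238271) - 9035/33 = 268216 - 9035/33 = 8842093/33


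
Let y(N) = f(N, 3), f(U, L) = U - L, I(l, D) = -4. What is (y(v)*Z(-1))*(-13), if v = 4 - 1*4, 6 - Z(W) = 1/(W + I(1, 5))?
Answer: 1209/5 ≈ 241.80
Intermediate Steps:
Z(W) = 6 - 1/(-4 + W) (Z(W) = 6 - 1/(W - 4) = 6 - 1/(-4 + W))
v = 0 (v = 4 - 4 = 0)
y(N) = -3 + N (y(N) = N - 1*3 = N - 3 = -3 + N)
(y(v)*Z(-1))*(-13) = ((-3 + 0)*((-25 + 6*(-1))/(-4 - 1)))*(-13) = -3*(-25 - 6)/(-5)*(-13) = -(-3)*(-31)/5*(-13) = -3*31/5*(-13) = -93/5*(-13) = 1209/5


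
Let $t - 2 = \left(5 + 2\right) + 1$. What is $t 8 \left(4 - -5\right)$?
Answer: $720$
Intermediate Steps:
$t = 10$ ($t = 2 + \left(\left(5 + 2\right) + 1\right) = 2 + \left(7 + 1\right) = 2 + 8 = 10$)
$t 8 \left(4 - -5\right) = 10 \cdot 8 \left(4 - -5\right) = 80 \left(4 + 5\right) = 80 \cdot 9 = 720$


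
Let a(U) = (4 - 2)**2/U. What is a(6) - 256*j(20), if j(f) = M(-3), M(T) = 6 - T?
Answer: -6910/3 ≈ -2303.3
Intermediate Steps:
a(U) = 4/U (a(U) = 2**2/U = 4/U)
j(f) = 9 (j(f) = 6 - 1*(-3) = 6 + 3 = 9)
a(6) - 256*j(20) = 4/6 - 256*9 = 4*(1/6) - 2304 = 2/3 - 2304 = -6910/3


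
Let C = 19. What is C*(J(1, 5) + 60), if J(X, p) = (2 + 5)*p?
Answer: 1805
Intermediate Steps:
J(X, p) = 7*p
C*(J(1, 5) + 60) = 19*(7*5 + 60) = 19*(35 + 60) = 19*95 = 1805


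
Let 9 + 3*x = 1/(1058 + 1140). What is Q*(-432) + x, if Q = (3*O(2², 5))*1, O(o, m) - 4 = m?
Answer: -76932197/6594 ≈ -11667.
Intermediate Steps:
O(o, m) = 4 + m
x = -19781/6594 (x = -3 + 1/(3*(1058 + 1140)) = -3 + (⅓)/2198 = -3 + (⅓)*(1/2198) = -3 + 1/6594 = -19781/6594 ≈ -2.9998)
Q = 27 (Q = (3*(4 + 5))*1 = (3*9)*1 = 27*1 = 27)
Q*(-432) + x = 27*(-432) - 19781/6594 = -11664 - 19781/6594 = -76932197/6594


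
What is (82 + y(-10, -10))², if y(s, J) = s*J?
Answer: 33124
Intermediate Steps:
y(s, J) = J*s
(82 + y(-10, -10))² = (82 - 10*(-10))² = (82 + 100)² = 182² = 33124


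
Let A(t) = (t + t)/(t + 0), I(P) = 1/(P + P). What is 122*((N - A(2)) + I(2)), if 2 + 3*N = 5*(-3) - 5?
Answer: -6649/6 ≈ -1108.2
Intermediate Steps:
I(P) = 1/(2*P)
N = -22/3 (N = -⅔ + (5*(-3) - 5)/3 = -⅔ + (-15 - 5)/3 = -⅔ + (⅓)*(-20) = -⅔ - 20/3 = -22/3 ≈ -7.3333)
A(t) = 2 (A(t) = (2*t)/t = 2)
122*((N - A(2)) + I(2)) = 122*((-22/3 - 1*2) + (½)/2) = 122*((-22/3 - 2) + (½)*(½)) = 122*(-28/3 + ¼) = 122*(-109/12) = -6649/6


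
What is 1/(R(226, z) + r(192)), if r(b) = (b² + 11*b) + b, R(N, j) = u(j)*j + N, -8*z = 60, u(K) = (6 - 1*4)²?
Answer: 1/39364 ≈ 2.5404e-5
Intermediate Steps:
u(K) = 4 (u(K) = (6 - 4)² = 2² = 4)
z = -15/2 (z = -⅛*60 = -15/2 ≈ -7.5000)
R(N, j) = N + 4*j (R(N, j) = 4*j + N = N + 4*j)
r(b) = b² + 12*b
1/(R(226, z) + r(192)) = 1/((226 + 4*(-15/2)) + 192*(12 + 192)) = 1/((226 - 30) + 192*204) = 1/(196 + 39168) = 1/39364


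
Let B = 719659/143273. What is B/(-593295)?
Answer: -719659/85003154535 ≈ -8.4663e-6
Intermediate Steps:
B = 719659/143273 (B = 719659*(1/143273) = 719659/143273 ≈ 5.0230)
B/(-593295) = (719659/143273)/(-593295) = (719659/143273)*(-1/593295) = -719659/85003154535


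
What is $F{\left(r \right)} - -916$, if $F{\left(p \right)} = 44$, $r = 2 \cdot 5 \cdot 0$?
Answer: $960$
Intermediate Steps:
$r = 0$ ($r = 10 \cdot 0 = 0$)
$F{\left(r \right)} - -916 = 44 - -916 = 44 + 916 = 960$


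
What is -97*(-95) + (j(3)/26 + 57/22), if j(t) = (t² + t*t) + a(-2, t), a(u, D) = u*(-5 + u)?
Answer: 2636583/286 ≈ 9218.8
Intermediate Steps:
j(t) = 14 + 2*t² (j(t) = (t² + t*t) - 2*(-5 - 2) = (t² + t²) - 2*(-7) = 2*t² + 14 = 14 + 2*t²)
-97*(-95) + (j(3)/26 + 57/22) = -97*(-95) + ((14 + 2*3²)/26 + 57/22) = 9215 + ((14 + 2*9)*(1/26) + 57*(1/22)) = 9215 + ((14 + 18)*(1/26) + 57/22) = 9215 + (32*(1/26) + 57/22) = 9215 + (16/13 + 57/22) = 9215 + 1093/286 = 2636583/286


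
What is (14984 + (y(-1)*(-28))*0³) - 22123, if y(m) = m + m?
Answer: -7139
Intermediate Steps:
y(m) = 2*m
(14984 + (y(-1)*(-28))*0³) - 22123 = (14984 + ((2*(-1))*(-28))*0³) - 22123 = (14984 - 2*(-28)*0) - 22123 = (14984 + 56*0) - 22123 = (14984 + 0) - 22123 = 14984 - 22123 = -7139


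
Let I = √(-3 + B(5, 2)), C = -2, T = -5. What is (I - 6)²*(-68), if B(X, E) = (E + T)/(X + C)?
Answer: -2176 + 1632*I ≈ -2176.0 + 1632.0*I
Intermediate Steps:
B(X, E) = (-5 + E)/(-2 + X) (B(X, E) = (E - 5)/(X - 2) = (-5 + E)/(-2 + X))
I = 2*I (I = √(-3 + (-5 + 2)/(-2 + 5)) = √(-3 - 3/3) = √(-3 + (⅓)*(-3)) = √(-3 - 1) = √(-4) = 2*I ≈ 2.0*I)
(I - 6)²*(-68) = (2*I - 6)²*(-68) = (-6 + 2*I)²*(-68) = -68*(-6 + 2*I)²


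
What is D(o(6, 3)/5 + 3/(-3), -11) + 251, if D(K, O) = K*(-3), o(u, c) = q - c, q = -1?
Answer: 1282/5 ≈ 256.40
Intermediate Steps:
o(u, c) = -1 - c
D(K, O) = -3*K
D(o(6, 3)/5 + 3/(-3), -11) + 251 = -3*((-1 - 1*3)/5 + 3/(-3)) + 251 = -3*((-1 - 3)*(1/5) + 3*(-1/3)) + 251 = -3*(-4*1/5 - 1) + 251 = -3*(-4/5 - 1) + 251 = -3*(-9/5) + 251 = 27/5 + 251 = 1282/5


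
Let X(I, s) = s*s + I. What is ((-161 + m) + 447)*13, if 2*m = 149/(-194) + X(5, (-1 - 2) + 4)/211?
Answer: 303991649/81868 ≈ 3713.2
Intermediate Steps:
X(I, s) = I + s**2 (X(I, s) = s**2 + I = I + s**2)
m = -30275/81868 (m = (149/(-194) + (5 + ((-1 - 2) + 4)**2)/211)/2 = (149*(-1/194) + (5 + (-3 + 4)**2)*(1/211))/2 = (-149/194 + (5 + 1**2)*(1/211))/2 = (-149/194 + (5 + 1)*(1/211))/2 = (-149/194 + 6*(1/211))/2 = (-149/194 + 6/211)/2 = (1/2)*(-30275/40934) = -30275/81868 ≈ -0.36980)
((-161 + m) + 447)*13 = ((-161 - 30275/81868) + 447)*13 = (-13211023/81868 + 447)*13 = (23383973/81868)*13 = 303991649/81868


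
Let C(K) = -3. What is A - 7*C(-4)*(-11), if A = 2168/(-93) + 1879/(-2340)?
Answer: -18506029/72540 ≈ -255.11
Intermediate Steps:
A = -1749289/72540 (A = 2168*(-1/93) + 1879*(-1/2340) = -2168/93 - 1879/2340 = -1749289/72540 ≈ -24.115)
A - 7*C(-4)*(-11) = -1749289/72540 - 7*(-3)*(-11) = -1749289/72540 + 21*(-11) = -1749289/72540 - 231 = -18506029/72540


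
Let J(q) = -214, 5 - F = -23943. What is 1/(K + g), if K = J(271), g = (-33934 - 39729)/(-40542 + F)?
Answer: -16594/3477453 ≈ -0.0047719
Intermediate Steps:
F = 23948 (F = 5 - 1*(-23943) = 5 + 23943 = 23948)
g = 73663/16594 (g = (-33934 - 39729)/(-40542 + 23948) = -73663/(-16594) = -73663*(-1/16594) = 73663/16594 ≈ 4.4391)
K = -214
1/(K + g) = 1/(-214 + 73663/16594) = 1/(-3477453/16594) = -16594/3477453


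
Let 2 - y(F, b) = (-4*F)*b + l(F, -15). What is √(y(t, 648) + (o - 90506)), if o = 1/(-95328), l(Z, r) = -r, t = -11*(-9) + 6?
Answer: √11462843289514/7944 ≈ 426.19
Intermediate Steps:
t = 105 (t = 99 + 6 = 105)
y(F, b) = -13 + 4*F*b (y(F, b) = 2 - ((-4*F)*b - 1*(-15)) = 2 - (-4*F*b + 15) = 2 - (15 - 4*F*b) = 2 + (-15 + 4*F*b) = -13 + 4*F*b)
o = -1/95328 ≈ -1.0490e-5
√(y(t, 648) + (o - 90506)) = √((-13 + 4*105*648) + (-1/95328 - 90506)) = √((-13 + 272160) - 8627755969/95328) = √(272147 - 8627755969/95328) = √(17315473247/95328) = √11462843289514/7944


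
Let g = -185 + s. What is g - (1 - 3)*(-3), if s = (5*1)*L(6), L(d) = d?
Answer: -161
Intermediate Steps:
s = 30 (s = (5*1)*6 = 5*6 = 30)
g = -155 (g = -185 + 30 = -155)
g - (1 - 3)*(-3) = -155 - (1 - 3)*(-3) = -155 - (-2)*(-3) = -155 - 1*6 = -155 - 6 = -161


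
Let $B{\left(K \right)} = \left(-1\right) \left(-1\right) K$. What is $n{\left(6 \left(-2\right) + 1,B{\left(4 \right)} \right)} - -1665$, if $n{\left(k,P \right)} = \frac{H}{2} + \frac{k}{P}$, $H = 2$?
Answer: $\frac{6653}{4} \approx 1663.3$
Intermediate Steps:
$B{\left(K \right)} = K$ ($B{\left(K \right)} = 1 K = K$)
$n{\left(k,P \right)} = 1 + \frac{k}{P}$ ($n{\left(k,P \right)} = \frac{2}{2} + \frac{k}{P} = 2 \cdot \frac{1}{2} + \frac{k}{P} = 1 + \frac{k}{P}$)
$n{\left(6 \left(-2\right) + 1,B{\left(4 \right)} \right)} - -1665 = \frac{4 + \left(6 \left(-2\right) + 1\right)}{4} - -1665 = \frac{4 + \left(-12 + 1\right)}{4} + 1665 = \frac{4 - 11}{4} + 1665 = \frac{1}{4} \left(-7\right) + 1665 = - \frac{7}{4} + 1665 = \frac{6653}{4}$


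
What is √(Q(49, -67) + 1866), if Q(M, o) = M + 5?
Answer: 8*√30 ≈ 43.818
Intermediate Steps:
Q(M, o) = 5 + M
√(Q(49, -67) + 1866) = √((5 + 49) + 1866) = √(54 + 1866) = √1920 = 8*√30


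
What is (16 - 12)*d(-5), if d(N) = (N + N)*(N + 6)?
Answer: -40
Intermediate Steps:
d(N) = 2*N*(6 + N) (d(N) = (2*N)*(6 + N) = 2*N*(6 + N))
(16 - 12)*d(-5) = (16 - 12)*(2*(-5)*(6 - 5)) = 4*(2*(-5)*1) = 4*(-10) = -40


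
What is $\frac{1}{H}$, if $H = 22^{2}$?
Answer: $\frac{1}{484} \approx 0.0020661$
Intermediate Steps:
$H = 484$
$\frac{1}{H} = \frac{1}{484}$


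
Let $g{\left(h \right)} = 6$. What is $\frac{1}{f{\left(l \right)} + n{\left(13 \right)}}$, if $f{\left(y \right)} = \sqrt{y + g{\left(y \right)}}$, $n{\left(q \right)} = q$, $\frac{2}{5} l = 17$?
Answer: $\frac{26}{241} - \frac{\sqrt{194}}{241} \approx 0.05009$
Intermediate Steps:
$l = \frac{85}{2}$ ($l = \frac{5}{2} \cdot 17 = \frac{85}{2} \approx 42.5$)
$f{\left(y \right)} = \sqrt{6 + y}$ ($f{\left(y \right)} = \sqrt{y + 6} = \sqrt{6 + y}$)
$\frac{1}{f{\left(l \right)} + n{\left(13 \right)}} = \frac{1}{\sqrt{6 + \frac{85}{2}} + 13} = \frac{1}{\sqrt{\frac{97}{2}} + 13} = \frac{1}{\frac{\sqrt{194}}{2} + 13} = \frac{1}{13 + \frac{\sqrt{194}}{2}}$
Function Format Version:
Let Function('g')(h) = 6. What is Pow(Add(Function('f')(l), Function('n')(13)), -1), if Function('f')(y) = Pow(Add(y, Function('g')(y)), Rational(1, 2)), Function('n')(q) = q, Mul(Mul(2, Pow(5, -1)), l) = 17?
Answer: Add(Rational(26, 241), Mul(Rational(-1, 241), Pow(194, Rational(1, 2)))) ≈ 0.050090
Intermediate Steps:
l = Rational(85, 2) (l = Mul(Rational(5, 2), 17) = Rational(85, 2) ≈ 42.500)
Function('f')(y) = Pow(Add(6, y), Rational(1, 2)) (Function('f')(y) = Pow(Add(y, 6), Rational(1, 2)) = Pow(Add(6, y), Rational(1, 2)))
Pow(Add(Function('f')(l), Function('n')(13)), -1) = Pow(Add(Pow(Add(6, Rational(85, 2)), Rational(1, 2)), 13), -1) = Pow(Add(Pow(Rational(97, 2), Rational(1, 2)), 13), -1) = Pow(Add(Mul(Rational(1, 2), Pow(194, Rational(1, 2))), 13), -1) = Pow(Add(13, Mul(Rational(1, 2), Pow(194, Rational(1, 2)))), -1)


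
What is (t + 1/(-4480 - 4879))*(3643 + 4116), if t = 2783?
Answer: 202091658864/9359 ≈ 2.1593e+7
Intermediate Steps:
(t + 1/(-4480 - 4879))*(3643 + 4116) = (2783 + 1/(-4480 - 4879))*(3643 + 4116) = (2783 + 1/(-9359))*7759 = (2783 - 1/9359)*7759 = (26046096/9359)*7759 = 202091658864/9359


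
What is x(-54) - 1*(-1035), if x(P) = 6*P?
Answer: 711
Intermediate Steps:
x(-54) - 1*(-1035) = 6*(-54) - 1*(-1035) = -324 + 1035 = 711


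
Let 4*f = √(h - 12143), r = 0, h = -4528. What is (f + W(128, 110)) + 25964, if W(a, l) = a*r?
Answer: 25964 + I*√16671/4 ≈ 25964.0 + 32.279*I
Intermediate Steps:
W(a, l) = 0 (W(a, l) = a*0 = 0)
f = I*√16671/4 (f = √(-4528 - 12143)/4 = √(-16671)/4 = (I*√16671)/4 = I*√16671/4 ≈ 32.279*I)
(f + W(128, 110)) + 25964 = (I*√16671/4 + 0) + 25964 = I*√16671/4 + 25964 = 25964 + I*√16671/4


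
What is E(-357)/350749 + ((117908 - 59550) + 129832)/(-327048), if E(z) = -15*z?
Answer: -1529907435/2731232356 ≈ -0.56015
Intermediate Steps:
E(-357)/350749 + ((117908 - 59550) + 129832)/(-327048) = -15*(-357)/350749 + ((117908 - 59550) + 129832)/(-327048) = 5355*(1/350749) + (58358 + 129832)*(-1/327048) = 765/50107 + 188190*(-1/327048) = 765/50107 - 31365/54508 = -1529907435/2731232356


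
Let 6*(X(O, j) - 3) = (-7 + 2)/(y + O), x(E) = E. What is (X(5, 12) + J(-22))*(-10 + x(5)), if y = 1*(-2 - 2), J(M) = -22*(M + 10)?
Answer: -7985/6 ≈ -1330.8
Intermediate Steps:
J(M) = -220 - 22*M (J(M) = -22*(10 + M) = -220 - 22*M)
y = -4 (y = 1*(-4) = -4)
X(O, j) = 3 - 5/(6*(-4 + O)) (X(O, j) = 3 + ((-7 + 2)/(-4 + O))/6 = 3 + (-5/(-4 + O))/6 = 3 - 5/(6*(-4 + O)))
(X(5, 12) + J(-22))*(-10 + x(5)) = ((-77 + 18*5)/(6*(-4 + 5)) + (-220 - 22*(-22)))*(-10 + 5) = ((1/6)*(-77 + 90)/1 + (-220 + 484))*(-5) = ((1/6)*1*13 + 264)*(-5) = (13/6 + 264)*(-5) = (1597/6)*(-5) = -7985/6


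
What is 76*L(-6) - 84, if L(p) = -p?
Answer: 372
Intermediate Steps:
76*L(-6) - 84 = 76*(-1*(-6)) - 84 = 76*6 - 84 = 456 - 84 = 372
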